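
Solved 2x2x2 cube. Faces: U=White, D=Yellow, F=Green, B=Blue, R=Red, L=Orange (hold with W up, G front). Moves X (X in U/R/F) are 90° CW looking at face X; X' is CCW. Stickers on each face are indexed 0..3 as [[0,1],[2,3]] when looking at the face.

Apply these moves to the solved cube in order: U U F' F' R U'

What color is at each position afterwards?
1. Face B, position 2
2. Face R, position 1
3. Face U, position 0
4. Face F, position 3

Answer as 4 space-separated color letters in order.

After move 1 (U): U=WWWW F=RRGG R=BBRR B=OOBB L=GGOO
After move 2 (U): U=WWWW F=BBGG R=OORR B=GGBB L=RROO
After move 3 (F'): F=BGBG U=WWOR R=YOYR D=ROYY L=RWOW
After move 4 (F'): F=GGBB U=WWYY R=OORR D=WWYY L=RROO
After move 5 (R): R=RORO U=WGYB F=GWBY D=WBYG B=YGWB
After move 6 (U'): U=GBWY F=RRBY R=GWRO B=ROWB L=YGOO
Query 1: B[2] = W
Query 2: R[1] = W
Query 3: U[0] = G
Query 4: F[3] = Y

Answer: W W G Y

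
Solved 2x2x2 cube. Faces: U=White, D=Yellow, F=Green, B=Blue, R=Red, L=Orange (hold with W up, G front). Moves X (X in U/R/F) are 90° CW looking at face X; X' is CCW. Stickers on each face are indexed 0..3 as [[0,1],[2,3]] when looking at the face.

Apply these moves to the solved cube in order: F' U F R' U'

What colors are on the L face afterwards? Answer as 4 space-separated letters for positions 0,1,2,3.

After move 1 (F'): F=GGGG U=WWRR R=YRYR D=OOYY L=OWOW
After move 2 (U): U=RWRW F=YRGG R=BBYR B=OWBB L=GGOW
After move 3 (F): F=GYGR U=RWWG R=RBWR D=YBYY L=GOOO
After move 4 (R'): R=BRRW U=RBWO F=GWGG D=YYYR B=YWBB
After move 5 (U'): U=BORW F=GOGG R=GWRW B=BRBB L=YWOO
Query: L face = YWOO

Answer: Y W O O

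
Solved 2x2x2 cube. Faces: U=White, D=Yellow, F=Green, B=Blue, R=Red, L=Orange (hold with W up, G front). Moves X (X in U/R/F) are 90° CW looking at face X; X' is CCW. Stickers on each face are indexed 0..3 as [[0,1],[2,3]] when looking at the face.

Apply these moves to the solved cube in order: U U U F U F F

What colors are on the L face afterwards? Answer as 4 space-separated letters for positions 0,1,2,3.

After move 1 (U): U=WWWW F=RRGG R=BBRR B=OOBB L=GGOO
After move 2 (U): U=WWWW F=BBGG R=OORR B=GGBB L=RROO
After move 3 (U): U=WWWW F=OOGG R=GGRR B=RRBB L=BBOO
After move 4 (F): F=GOGO U=WWOB R=WGWR D=RGYY L=BYOY
After move 5 (U): U=OWBW F=WGGO R=RRWR B=BYBB L=GOOY
After move 6 (F): F=GWOG U=OWYO R=BRWR D=WRYY L=GROG
After move 7 (F): F=OGGW U=OWGR R=YROR D=WBYY L=GWOR
Query: L face = GWOR

Answer: G W O R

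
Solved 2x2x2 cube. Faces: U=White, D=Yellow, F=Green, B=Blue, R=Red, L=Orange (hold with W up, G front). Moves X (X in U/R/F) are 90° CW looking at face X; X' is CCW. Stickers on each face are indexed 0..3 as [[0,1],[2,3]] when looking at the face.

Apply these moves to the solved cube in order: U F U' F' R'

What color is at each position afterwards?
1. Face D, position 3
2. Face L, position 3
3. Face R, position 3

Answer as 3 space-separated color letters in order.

After move 1 (U): U=WWWW F=RRGG R=BBRR B=OOBB L=GGOO
After move 2 (F): F=GRGR U=WWOG R=WBWR D=RBYY L=GYOY
After move 3 (U'): U=WGWO F=GYGR R=GRWR B=WBBB L=OOOY
After move 4 (F'): F=YRGG U=WGGW R=BRRR D=OYYY L=OOOW
After move 5 (R'): R=RRBR U=WBGW F=YGGW D=ORYG B=YBYB
Query 1: D[3] = G
Query 2: L[3] = W
Query 3: R[3] = R

Answer: G W R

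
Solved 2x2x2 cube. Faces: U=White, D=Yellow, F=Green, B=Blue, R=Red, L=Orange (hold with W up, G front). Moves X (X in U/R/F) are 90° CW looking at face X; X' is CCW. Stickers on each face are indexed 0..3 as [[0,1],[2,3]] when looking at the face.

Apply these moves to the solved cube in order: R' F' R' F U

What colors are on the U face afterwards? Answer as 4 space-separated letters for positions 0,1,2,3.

After move 1 (R'): R=RRRR U=WBWB F=GWGW D=YGYG B=YBYB
After move 2 (F'): F=WWGG U=WBRR R=GRYR D=OOYG L=OBOW
After move 3 (R'): R=RRGY U=WYRY F=WBGR D=OWYG B=GBOB
After move 4 (F): F=GWRB U=WYWB R=RRYY D=GRYG L=OOOW
After move 5 (U): U=WWBY F=RRRB R=GBYY B=OOOB L=GWOW
Query: U face = WWBY

Answer: W W B Y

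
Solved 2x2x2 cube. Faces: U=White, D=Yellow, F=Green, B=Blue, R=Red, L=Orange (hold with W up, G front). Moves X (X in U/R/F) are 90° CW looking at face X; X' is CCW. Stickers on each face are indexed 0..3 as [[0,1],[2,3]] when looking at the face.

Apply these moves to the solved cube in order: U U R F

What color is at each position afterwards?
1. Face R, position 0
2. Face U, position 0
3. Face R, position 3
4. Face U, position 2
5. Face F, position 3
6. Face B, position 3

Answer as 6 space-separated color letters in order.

Answer: W W O O Y B

Derivation:
After move 1 (U): U=WWWW F=RRGG R=BBRR B=OOBB L=GGOO
After move 2 (U): U=WWWW F=BBGG R=OORR B=GGBB L=RROO
After move 3 (R): R=RORO U=WBWG F=BYGY D=YBYG B=WGWB
After move 4 (F): F=GBYY U=WBOR R=WOGO D=RRYG L=RYOB
Query 1: R[0] = W
Query 2: U[0] = W
Query 3: R[3] = O
Query 4: U[2] = O
Query 5: F[3] = Y
Query 6: B[3] = B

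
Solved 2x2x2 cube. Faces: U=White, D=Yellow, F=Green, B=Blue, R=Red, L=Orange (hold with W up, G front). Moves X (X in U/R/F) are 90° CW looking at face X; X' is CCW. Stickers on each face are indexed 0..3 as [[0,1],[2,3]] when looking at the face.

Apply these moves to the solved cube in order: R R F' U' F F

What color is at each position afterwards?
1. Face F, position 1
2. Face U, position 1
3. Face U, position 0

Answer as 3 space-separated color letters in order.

Answer: G R Y

Derivation:
After move 1 (R): R=RRRR U=WGWG F=GYGY D=YBYB B=WBWB
After move 2 (R): R=RRRR U=WYWY F=GBGB D=YWYW B=GBGB
After move 3 (F'): F=BBGG U=WYRR R=WRYR D=OOYW L=OYOW
After move 4 (U'): U=YRWR F=OYGG R=BBYR B=WRGB L=GBOW
After move 5 (F): F=GOGY U=YRWB R=WBRR D=YBYW L=GOOO
After move 6 (F): F=GGYO U=YROO R=WBBR D=RWYW L=GYOB
Query 1: F[1] = G
Query 2: U[1] = R
Query 3: U[0] = Y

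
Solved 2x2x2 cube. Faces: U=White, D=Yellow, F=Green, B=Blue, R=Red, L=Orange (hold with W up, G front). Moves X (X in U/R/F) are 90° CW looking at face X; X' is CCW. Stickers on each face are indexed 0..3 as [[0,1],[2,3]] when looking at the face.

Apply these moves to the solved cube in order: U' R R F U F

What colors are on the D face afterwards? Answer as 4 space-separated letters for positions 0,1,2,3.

Answer: Y G Y W

Derivation:
After move 1 (U'): U=WWWW F=OOGG R=GGRR B=RRBB L=BBOO
After move 2 (R): R=RGRG U=WOWG F=OYGY D=YBYR B=WRWB
After move 3 (R): R=RRGG U=WYWY F=OBGR D=YWYW B=GROB
After move 4 (F): F=GORB U=WYOB R=WRYG D=GRYW L=BYOW
After move 5 (U): U=OWBY F=WRRB R=GRYG B=BYOB L=GOOW
After move 6 (F): F=RWBR U=OWWO R=BRYG D=YGYW L=GGOR
Query: D face = YGYW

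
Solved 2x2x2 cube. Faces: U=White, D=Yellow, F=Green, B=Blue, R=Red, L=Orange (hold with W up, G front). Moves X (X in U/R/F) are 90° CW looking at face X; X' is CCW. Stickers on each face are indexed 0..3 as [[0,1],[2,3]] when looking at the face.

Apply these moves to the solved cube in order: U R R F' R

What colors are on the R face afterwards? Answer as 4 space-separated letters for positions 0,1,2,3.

Answer: Y W B R

Derivation:
After move 1 (U): U=WWWW F=RRGG R=BBRR B=OOBB L=GGOO
After move 2 (R): R=RBRB U=WRWG F=RYGY D=YBYO B=WOWB
After move 3 (R): R=RRBB U=WYWY F=RBGO D=YWYW B=GORB
After move 4 (F'): F=BORG U=WYRB R=WRYB D=GOYW L=GYOW
After move 5 (R): R=YWBR U=WORG F=BORW D=GRYG B=BOYB
Query: R face = YWBR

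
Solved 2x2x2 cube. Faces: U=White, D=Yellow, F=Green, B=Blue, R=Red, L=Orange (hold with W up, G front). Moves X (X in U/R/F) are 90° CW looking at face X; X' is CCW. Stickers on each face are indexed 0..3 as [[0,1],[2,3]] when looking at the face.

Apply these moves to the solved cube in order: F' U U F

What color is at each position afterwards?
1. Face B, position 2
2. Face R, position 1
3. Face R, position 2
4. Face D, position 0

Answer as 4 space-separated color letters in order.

Answer: B W W Y

Derivation:
After move 1 (F'): F=GGGG U=WWRR R=YRYR D=OOYY L=OWOW
After move 2 (U): U=RWRW F=YRGG R=BBYR B=OWBB L=GGOW
After move 3 (U): U=RRWW F=BBGG R=OWYR B=GGBB L=YROW
After move 4 (F): F=GBGB U=RRWR R=WWWR D=YOYY L=YOOO
Query 1: B[2] = B
Query 2: R[1] = W
Query 3: R[2] = W
Query 4: D[0] = Y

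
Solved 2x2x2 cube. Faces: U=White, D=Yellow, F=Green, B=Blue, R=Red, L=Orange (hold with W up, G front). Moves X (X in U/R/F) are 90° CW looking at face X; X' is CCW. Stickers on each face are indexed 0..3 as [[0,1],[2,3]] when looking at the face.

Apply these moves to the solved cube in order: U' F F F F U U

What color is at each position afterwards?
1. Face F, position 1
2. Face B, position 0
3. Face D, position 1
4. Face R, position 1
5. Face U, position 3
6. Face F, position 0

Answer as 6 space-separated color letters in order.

After move 1 (U'): U=WWWW F=OOGG R=GGRR B=RRBB L=BBOO
After move 2 (F): F=GOGO U=WWOB R=WGWR D=RGYY L=BYOY
After move 3 (F): F=GGOO U=WWYY R=OGBR D=WWYY L=BROG
After move 4 (F): F=OGOG U=WWGR R=YGYR D=BOYY L=BWOW
After move 5 (F): F=OOGG U=WWWW R=GGRR D=YYYY L=BBOO
After move 6 (U): U=WWWW F=GGGG R=RRRR B=BBBB L=OOOO
After move 7 (U): U=WWWW F=RRGG R=BBRR B=OOBB L=GGOO
Query 1: F[1] = R
Query 2: B[0] = O
Query 3: D[1] = Y
Query 4: R[1] = B
Query 5: U[3] = W
Query 6: F[0] = R

Answer: R O Y B W R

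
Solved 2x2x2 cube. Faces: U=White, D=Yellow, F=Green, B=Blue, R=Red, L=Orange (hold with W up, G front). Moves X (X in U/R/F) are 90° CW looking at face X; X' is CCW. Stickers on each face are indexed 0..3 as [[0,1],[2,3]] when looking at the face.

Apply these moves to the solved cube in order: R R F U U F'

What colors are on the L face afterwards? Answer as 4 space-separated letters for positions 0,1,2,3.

After move 1 (R): R=RRRR U=WGWG F=GYGY D=YBYB B=WBWB
After move 2 (R): R=RRRR U=WYWY F=GBGB D=YWYW B=GBGB
After move 3 (F): F=GGBB U=WYOO R=WRYR D=RRYW L=OYOW
After move 4 (U): U=OWOY F=WRBB R=GBYR B=OYGB L=GGOW
After move 5 (U): U=OOYW F=GBBB R=OYYR B=GGGB L=WROW
After move 6 (F'): F=BBGB U=OOOY R=RYRR D=RWYW L=WWOY
Query: L face = WWOY

Answer: W W O Y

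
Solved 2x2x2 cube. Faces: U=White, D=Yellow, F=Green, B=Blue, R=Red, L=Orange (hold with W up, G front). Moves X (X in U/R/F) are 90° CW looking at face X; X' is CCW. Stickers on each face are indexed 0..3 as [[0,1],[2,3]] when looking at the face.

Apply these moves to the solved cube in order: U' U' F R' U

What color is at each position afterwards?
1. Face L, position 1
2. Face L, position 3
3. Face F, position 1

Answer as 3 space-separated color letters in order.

Answer: W Y R

Derivation:
After move 1 (U'): U=WWWW F=OOGG R=GGRR B=RRBB L=BBOO
After move 2 (U'): U=WWWW F=BBGG R=OORR B=GGBB L=RROO
After move 3 (F): F=GBGB U=WWOR R=WOWR D=ROYY L=RYOY
After move 4 (R'): R=ORWW U=WBOG F=GWGR D=RBYB B=YGOB
After move 5 (U): U=OWGB F=ORGR R=YGWW B=RYOB L=GWOY
Query 1: L[1] = W
Query 2: L[3] = Y
Query 3: F[1] = R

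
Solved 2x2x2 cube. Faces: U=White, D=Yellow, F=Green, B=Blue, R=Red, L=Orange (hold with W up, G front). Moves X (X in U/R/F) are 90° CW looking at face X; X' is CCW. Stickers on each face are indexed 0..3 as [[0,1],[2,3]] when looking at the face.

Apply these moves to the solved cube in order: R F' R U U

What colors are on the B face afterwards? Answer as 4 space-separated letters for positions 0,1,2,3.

Answer: Y O G B

Derivation:
After move 1 (R): R=RRRR U=WGWG F=GYGY D=YBYB B=WBWB
After move 2 (F'): F=YYGG U=WGRR R=BRYR D=OOYB L=OGOW
After move 3 (R): R=YBRR U=WYRG F=YOGB D=OWYW B=RBGB
After move 4 (U): U=RWGY F=YBGB R=RBRR B=OGGB L=YOOW
After move 5 (U): U=GRYW F=RBGB R=OGRR B=YOGB L=YBOW
Query: B face = YOGB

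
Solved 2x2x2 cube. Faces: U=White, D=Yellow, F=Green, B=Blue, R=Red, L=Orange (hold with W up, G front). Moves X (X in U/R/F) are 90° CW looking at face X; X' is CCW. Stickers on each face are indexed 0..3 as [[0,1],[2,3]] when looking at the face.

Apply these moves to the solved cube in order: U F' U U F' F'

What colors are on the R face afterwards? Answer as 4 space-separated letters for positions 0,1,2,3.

After move 1 (U): U=WWWW F=RRGG R=BBRR B=OOBB L=GGOO
After move 2 (F'): F=RGRG U=WWBR R=YBYR D=GOYY L=GWOW
After move 3 (U): U=BWRW F=YBRG R=OOYR B=GWBB L=RGOW
After move 4 (U): U=RBWW F=OORG R=GWYR B=RGBB L=YBOW
After move 5 (F'): F=OGOR U=RBGY R=OWGR D=BWYY L=YWOW
After move 6 (F'): F=GROO U=RBOG R=WWBR D=WWYY L=YYOG
Query: R face = WWBR

Answer: W W B R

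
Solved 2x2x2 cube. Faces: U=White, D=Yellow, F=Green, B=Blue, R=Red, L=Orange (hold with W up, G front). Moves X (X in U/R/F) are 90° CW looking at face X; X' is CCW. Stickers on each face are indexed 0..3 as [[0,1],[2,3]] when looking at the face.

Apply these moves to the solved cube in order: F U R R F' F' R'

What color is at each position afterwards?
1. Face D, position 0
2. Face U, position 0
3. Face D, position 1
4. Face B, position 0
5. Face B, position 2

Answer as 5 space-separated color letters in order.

Answer: Y O G W O

Derivation:
After move 1 (F): F=GGGG U=WWOO R=WRWR D=RRYY L=OYOY
After move 2 (U): U=OWOW F=WRGG R=BBWR B=OYBB L=GGOY
After move 3 (R): R=WBRB U=OROG F=WRGY D=RBYO B=WYWB
After move 4 (R): R=RWBB U=OROY F=WBGO D=RWYW B=GYRB
After move 5 (F'): F=BOWG U=ORRB R=WWRB D=GYYW L=GYOO
After move 6 (F'): F=OGBW U=ORWR R=YWGB D=YOYW L=GBOR
After move 7 (R'): R=WBYG U=ORWG F=ORBR D=YGYW B=WYOB
Query 1: D[0] = Y
Query 2: U[0] = O
Query 3: D[1] = G
Query 4: B[0] = W
Query 5: B[2] = O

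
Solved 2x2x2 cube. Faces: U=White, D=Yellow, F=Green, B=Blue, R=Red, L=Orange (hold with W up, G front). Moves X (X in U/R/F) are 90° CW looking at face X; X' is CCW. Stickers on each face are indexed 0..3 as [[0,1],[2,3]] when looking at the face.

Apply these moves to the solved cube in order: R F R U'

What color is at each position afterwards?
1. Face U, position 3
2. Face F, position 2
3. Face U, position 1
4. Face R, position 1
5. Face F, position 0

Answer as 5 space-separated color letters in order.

Answer: O Y Y R O

Derivation:
After move 1 (R): R=RRRR U=WGWG F=GYGY D=YBYB B=WBWB
After move 2 (F): F=GGYY U=WGOO R=WRGR D=RRYB L=OYOB
After move 3 (R): R=GWRR U=WGOY F=GRYB D=RWYW B=OBGB
After move 4 (U'): U=GYWO F=OYYB R=GRRR B=GWGB L=OBOB
Query 1: U[3] = O
Query 2: F[2] = Y
Query 3: U[1] = Y
Query 4: R[1] = R
Query 5: F[0] = O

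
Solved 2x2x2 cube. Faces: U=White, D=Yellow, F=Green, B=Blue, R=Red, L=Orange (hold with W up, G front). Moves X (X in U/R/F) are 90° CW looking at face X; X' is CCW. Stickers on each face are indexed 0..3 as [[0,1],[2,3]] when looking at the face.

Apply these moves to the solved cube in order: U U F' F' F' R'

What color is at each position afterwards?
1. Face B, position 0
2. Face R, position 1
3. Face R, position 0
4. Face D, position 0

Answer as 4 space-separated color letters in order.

After move 1 (U): U=WWWW F=RRGG R=BBRR B=OOBB L=GGOO
After move 2 (U): U=WWWW F=BBGG R=OORR B=GGBB L=RROO
After move 3 (F'): F=BGBG U=WWOR R=YOYR D=ROYY L=RWOW
After move 4 (F'): F=GGBB U=WWYY R=OORR D=WWYY L=RROO
After move 5 (F'): F=GBGB U=WWOR R=WOWR D=ROYY L=RYOY
After move 6 (R'): R=ORWW U=WBOG F=GWGR D=RBYB B=YGOB
Query 1: B[0] = Y
Query 2: R[1] = R
Query 3: R[0] = O
Query 4: D[0] = R

Answer: Y R O R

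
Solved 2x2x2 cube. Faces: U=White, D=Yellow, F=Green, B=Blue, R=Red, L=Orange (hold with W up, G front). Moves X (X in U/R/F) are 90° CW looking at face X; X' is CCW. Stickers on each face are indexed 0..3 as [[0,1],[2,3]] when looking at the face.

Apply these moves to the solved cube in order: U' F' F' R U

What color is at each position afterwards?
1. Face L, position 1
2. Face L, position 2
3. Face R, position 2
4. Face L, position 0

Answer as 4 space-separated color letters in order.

After move 1 (U'): U=WWWW F=OOGG R=GGRR B=RRBB L=BBOO
After move 2 (F'): F=OGOG U=WWGR R=YGYR D=BOYY L=BWOW
After move 3 (F'): F=GGOO U=WWYY R=OGBR D=WWYY L=BROG
After move 4 (R): R=BORG U=WGYO F=GWOY D=WBYR B=YRWB
After move 5 (U): U=YWOG F=BOOY R=YRRG B=BRWB L=GWOG
Query 1: L[1] = W
Query 2: L[2] = O
Query 3: R[2] = R
Query 4: L[0] = G

Answer: W O R G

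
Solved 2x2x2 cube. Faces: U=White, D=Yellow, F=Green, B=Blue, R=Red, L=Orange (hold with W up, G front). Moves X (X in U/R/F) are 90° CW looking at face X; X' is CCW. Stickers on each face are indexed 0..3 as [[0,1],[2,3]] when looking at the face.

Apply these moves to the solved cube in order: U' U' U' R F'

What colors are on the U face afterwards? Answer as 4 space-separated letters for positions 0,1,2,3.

After move 1 (U'): U=WWWW F=OOGG R=GGRR B=RRBB L=BBOO
After move 2 (U'): U=WWWW F=BBGG R=OORR B=GGBB L=RROO
After move 3 (U'): U=WWWW F=RRGG R=BBRR B=OOBB L=GGOO
After move 4 (R): R=RBRB U=WRWG F=RYGY D=YBYO B=WOWB
After move 5 (F'): F=YYRG U=WRRR R=BBYB D=GOYO L=GGOW
Query: U face = WRRR

Answer: W R R R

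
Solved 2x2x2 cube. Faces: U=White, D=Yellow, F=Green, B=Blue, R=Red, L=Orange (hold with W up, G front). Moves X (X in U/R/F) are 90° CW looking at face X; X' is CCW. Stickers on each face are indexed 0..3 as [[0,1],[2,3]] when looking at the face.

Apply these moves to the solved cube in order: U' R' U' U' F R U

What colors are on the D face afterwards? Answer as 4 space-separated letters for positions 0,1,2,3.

Answer: G Y Y O

Derivation:
After move 1 (U'): U=WWWW F=OOGG R=GGRR B=RRBB L=BBOO
After move 2 (R'): R=GRGR U=WBWR F=OWGW D=YOYG B=YRYB
After move 3 (U'): U=BRWW F=BBGW R=OWGR B=GRYB L=YROO
After move 4 (U'): U=RWBW F=YRGW R=BBGR B=OWYB L=GROO
After move 5 (F): F=GYWR U=RWOR R=BBWR D=GBYG L=GYOO
After move 6 (R): R=WBRB U=RYOR F=GBWG D=GYYO B=RWWB
After move 7 (U): U=ORRY F=WBWG R=RWRB B=GYWB L=GBOO
Query: D face = GYYO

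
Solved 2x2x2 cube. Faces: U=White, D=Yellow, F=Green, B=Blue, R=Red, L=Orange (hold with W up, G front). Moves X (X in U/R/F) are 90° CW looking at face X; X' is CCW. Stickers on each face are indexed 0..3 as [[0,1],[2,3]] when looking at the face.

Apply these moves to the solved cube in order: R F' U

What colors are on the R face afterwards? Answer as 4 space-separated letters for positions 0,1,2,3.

Answer: W B Y R

Derivation:
After move 1 (R): R=RRRR U=WGWG F=GYGY D=YBYB B=WBWB
After move 2 (F'): F=YYGG U=WGRR R=BRYR D=OOYB L=OGOW
After move 3 (U): U=RWRG F=BRGG R=WBYR B=OGWB L=YYOW
Query: R face = WBYR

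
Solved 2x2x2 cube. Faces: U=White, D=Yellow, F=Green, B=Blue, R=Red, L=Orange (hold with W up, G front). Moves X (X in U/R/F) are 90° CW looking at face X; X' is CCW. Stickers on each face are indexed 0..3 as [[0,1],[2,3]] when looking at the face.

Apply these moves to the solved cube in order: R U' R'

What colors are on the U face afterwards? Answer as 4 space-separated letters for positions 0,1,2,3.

After move 1 (R): R=RRRR U=WGWG F=GYGY D=YBYB B=WBWB
After move 2 (U'): U=GGWW F=OOGY R=GYRR B=RRWB L=WBOO
After move 3 (R'): R=YRGR U=GWWR F=OGGW D=YOYY B=BRBB
Query: U face = GWWR

Answer: G W W R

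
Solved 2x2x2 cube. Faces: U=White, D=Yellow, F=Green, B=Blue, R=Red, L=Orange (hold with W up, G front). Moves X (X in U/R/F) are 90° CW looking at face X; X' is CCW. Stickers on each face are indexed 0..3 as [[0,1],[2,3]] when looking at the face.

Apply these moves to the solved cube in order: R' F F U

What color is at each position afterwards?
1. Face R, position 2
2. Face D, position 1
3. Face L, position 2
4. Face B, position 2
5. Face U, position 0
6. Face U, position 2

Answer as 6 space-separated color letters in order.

Answer: O W O Y G Y

Derivation:
After move 1 (R'): R=RRRR U=WBWB F=GWGW D=YGYG B=YBYB
After move 2 (F): F=GGWW U=WBOO R=WRBR D=RRYG L=OYOG
After move 3 (F): F=WGWG U=WBGY R=OROR D=BWYG L=OROR
After move 4 (U): U=GWYB F=ORWG R=YBOR B=ORYB L=WGOR
Query 1: R[2] = O
Query 2: D[1] = W
Query 3: L[2] = O
Query 4: B[2] = Y
Query 5: U[0] = G
Query 6: U[2] = Y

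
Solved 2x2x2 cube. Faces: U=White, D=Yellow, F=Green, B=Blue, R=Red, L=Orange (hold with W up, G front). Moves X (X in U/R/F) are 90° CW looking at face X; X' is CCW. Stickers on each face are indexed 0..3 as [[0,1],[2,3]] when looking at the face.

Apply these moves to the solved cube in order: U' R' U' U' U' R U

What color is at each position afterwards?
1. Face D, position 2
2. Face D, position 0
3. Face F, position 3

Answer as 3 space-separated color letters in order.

After move 1 (U'): U=WWWW F=OOGG R=GGRR B=RRBB L=BBOO
After move 2 (R'): R=GRGR U=WBWR F=OWGW D=YOYG B=YRYB
After move 3 (U'): U=BRWW F=BBGW R=OWGR B=GRYB L=YROO
After move 4 (U'): U=RWBW F=YRGW R=BBGR B=OWYB L=GROO
After move 5 (U'): U=WWRB F=GRGW R=YRGR B=BBYB L=OWOO
After move 6 (R): R=GYRR U=WRRW F=GOGG D=YYYB B=BBWB
After move 7 (U): U=RWWR F=GYGG R=BBRR B=OWWB L=GOOO
Query 1: D[2] = Y
Query 2: D[0] = Y
Query 3: F[3] = G

Answer: Y Y G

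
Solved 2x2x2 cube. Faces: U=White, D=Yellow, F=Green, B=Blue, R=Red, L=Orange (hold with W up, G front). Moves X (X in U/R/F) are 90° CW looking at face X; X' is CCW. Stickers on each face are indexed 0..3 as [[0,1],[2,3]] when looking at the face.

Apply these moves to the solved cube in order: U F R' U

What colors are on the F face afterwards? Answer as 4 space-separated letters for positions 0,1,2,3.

Answer: B R G G

Derivation:
After move 1 (U): U=WWWW F=RRGG R=BBRR B=OOBB L=GGOO
After move 2 (F): F=GRGR U=WWOG R=WBWR D=RBYY L=GYOY
After move 3 (R'): R=BRWW U=WBOO F=GWGG D=RRYR B=YOBB
After move 4 (U): U=OWOB F=BRGG R=YOWW B=GYBB L=GWOY
Query: F face = BRGG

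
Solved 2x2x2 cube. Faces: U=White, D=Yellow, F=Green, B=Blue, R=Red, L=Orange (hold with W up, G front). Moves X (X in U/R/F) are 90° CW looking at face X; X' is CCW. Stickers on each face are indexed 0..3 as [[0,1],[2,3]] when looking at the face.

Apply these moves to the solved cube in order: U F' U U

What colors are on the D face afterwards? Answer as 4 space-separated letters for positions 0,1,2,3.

Answer: G O Y Y

Derivation:
After move 1 (U): U=WWWW F=RRGG R=BBRR B=OOBB L=GGOO
After move 2 (F'): F=RGRG U=WWBR R=YBYR D=GOYY L=GWOW
After move 3 (U): U=BWRW F=YBRG R=OOYR B=GWBB L=RGOW
After move 4 (U): U=RBWW F=OORG R=GWYR B=RGBB L=YBOW
Query: D face = GOYY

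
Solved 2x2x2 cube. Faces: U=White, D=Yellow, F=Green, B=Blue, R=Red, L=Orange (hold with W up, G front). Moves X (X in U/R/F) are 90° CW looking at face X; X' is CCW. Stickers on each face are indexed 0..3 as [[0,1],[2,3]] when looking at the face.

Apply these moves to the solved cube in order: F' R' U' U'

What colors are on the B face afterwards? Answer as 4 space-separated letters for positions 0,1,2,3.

After move 1 (F'): F=GGGG U=WWRR R=YRYR D=OOYY L=OWOW
After move 2 (R'): R=RRYY U=WBRB F=GWGR D=OGYG B=YBOB
After move 3 (U'): U=BBWR F=OWGR R=GWYY B=RROB L=YBOW
After move 4 (U'): U=BRBW F=YBGR R=OWYY B=GWOB L=RROW
Query: B face = GWOB

Answer: G W O B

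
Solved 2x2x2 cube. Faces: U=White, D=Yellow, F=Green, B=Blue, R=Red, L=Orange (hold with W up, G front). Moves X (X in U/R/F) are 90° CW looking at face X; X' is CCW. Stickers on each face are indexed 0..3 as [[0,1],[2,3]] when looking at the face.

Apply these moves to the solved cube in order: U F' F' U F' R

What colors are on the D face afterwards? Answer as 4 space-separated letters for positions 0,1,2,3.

After move 1 (U): U=WWWW F=RRGG R=BBRR B=OOBB L=GGOO
After move 2 (F'): F=RGRG U=WWBR R=YBYR D=GOYY L=GWOW
After move 3 (F'): F=GGRR U=WWYY R=OBGR D=WWYY L=GROB
After move 4 (U): U=YWYW F=OBRR R=OOGR B=GRBB L=GGOB
After move 5 (F'): F=BROR U=YWOG R=WOWR D=GBYY L=GWOY
After move 6 (R): R=WWRO U=YROR F=BBOY D=GBYG B=GRWB
Query: D face = GBYG

Answer: G B Y G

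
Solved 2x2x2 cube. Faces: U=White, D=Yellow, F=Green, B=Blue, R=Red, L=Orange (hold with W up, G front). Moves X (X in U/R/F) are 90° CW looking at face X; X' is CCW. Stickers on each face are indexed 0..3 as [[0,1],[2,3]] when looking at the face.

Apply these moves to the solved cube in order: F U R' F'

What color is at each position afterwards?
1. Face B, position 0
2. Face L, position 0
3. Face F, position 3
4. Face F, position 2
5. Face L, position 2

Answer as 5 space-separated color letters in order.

Answer: Y G G W O

Derivation:
After move 1 (F): F=GGGG U=WWOO R=WRWR D=RRYY L=OYOY
After move 2 (U): U=OWOW F=WRGG R=BBWR B=OYBB L=GGOY
After move 3 (R'): R=BRBW U=OBOO F=WWGW D=RRYG B=YYRB
After move 4 (F'): F=WWWG U=OBBB R=RRRW D=GYYG L=GOOO
Query 1: B[0] = Y
Query 2: L[0] = G
Query 3: F[3] = G
Query 4: F[2] = W
Query 5: L[2] = O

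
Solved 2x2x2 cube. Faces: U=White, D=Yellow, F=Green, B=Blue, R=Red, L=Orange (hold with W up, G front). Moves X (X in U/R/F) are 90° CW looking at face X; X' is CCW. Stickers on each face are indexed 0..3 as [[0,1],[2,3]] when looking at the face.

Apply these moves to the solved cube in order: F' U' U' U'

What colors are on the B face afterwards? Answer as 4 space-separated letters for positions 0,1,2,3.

Answer: O W B B

Derivation:
After move 1 (F'): F=GGGG U=WWRR R=YRYR D=OOYY L=OWOW
After move 2 (U'): U=WRWR F=OWGG R=GGYR B=YRBB L=BBOW
After move 3 (U'): U=RRWW F=BBGG R=OWYR B=GGBB L=YROW
After move 4 (U'): U=RWRW F=YRGG R=BBYR B=OWBB L=GGOW
Query: B face = OWBB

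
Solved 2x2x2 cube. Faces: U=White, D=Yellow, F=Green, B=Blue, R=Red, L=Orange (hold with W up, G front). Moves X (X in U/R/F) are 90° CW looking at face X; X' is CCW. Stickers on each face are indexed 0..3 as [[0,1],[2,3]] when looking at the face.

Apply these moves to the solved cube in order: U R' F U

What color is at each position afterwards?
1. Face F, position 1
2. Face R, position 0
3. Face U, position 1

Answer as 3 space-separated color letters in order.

After move 1 (U): U=WWWW F=RRGG R=BBRR B=OOBB L=GGOO
After move 2 (R'): R=BRBR U=WBWO F=RWGW D=YRYG B=YOYB
After move 3 (F): F=GRWW U=WBOG R=WROR D=BBYG L=GYOR
After move 4 (U): U=OWGB F=WRWW R=YOOR B=GYYB L=GROR
Query 1: F[1] = R
Query 2: R[0] = Y
Query 3: U[1] = W

Answer: R Y W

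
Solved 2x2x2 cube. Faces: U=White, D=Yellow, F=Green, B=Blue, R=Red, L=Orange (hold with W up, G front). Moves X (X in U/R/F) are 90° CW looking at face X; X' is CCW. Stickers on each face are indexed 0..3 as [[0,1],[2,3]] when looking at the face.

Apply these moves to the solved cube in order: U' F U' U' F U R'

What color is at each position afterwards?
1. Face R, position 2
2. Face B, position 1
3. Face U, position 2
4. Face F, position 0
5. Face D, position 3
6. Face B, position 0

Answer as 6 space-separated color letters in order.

After move 1 (U'): U=WWWW F=OOGG R=GGRR B=RRBB L=BBOO
After move 2 (F): F=GOGO U=WWOB R=WGWR D=RGYY L=BYOY
After move 3 (U'): U=WBWO F=BYGO R=GOWR B=WGBB L=RROY
After move 4 (U'): U=BOWW F=RRGO R=BYWR B=GOBB L=WGOY
After move 5 (F): F=GROR U=BOYG R=WYWR D=WBYY L=WROG
After move 6 (U): U=YBGO F=WYOR R=GOWR B=WRBB L=GROG
After move 7 (R'): R=ORGW U=YBGW F=WBOO D=WYYR B=YRBB
Query 1: R[2] = G
Query 2: B[1] = R
Query 3: U[2] = G
Query 4: F[0] = W
Query 5: D[3] = R
Query 6: B[0] = Y

Answer: G R G W R Y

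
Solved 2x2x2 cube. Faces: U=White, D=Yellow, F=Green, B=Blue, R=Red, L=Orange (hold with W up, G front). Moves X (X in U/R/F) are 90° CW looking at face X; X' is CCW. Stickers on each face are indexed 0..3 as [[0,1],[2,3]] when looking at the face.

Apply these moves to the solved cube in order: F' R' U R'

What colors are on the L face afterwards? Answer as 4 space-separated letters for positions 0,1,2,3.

Answer: G W O W

Derivation:
After move 1 (F'): F=GGGG U=WWRR R=YRYR D=OOYY L=OWOW
After move 2 (R'): R=RRYY U=WBRB F=GWGR D=OGYG B=YBOB
After move 3 (U): U=RWBB F=RRGR R=YBYY B=OWOB L=GWOW
After move 4 (R'): R=BYYY U=ROBO F=RWGB D=ORYR B=GWGB
Query: L face = GWOW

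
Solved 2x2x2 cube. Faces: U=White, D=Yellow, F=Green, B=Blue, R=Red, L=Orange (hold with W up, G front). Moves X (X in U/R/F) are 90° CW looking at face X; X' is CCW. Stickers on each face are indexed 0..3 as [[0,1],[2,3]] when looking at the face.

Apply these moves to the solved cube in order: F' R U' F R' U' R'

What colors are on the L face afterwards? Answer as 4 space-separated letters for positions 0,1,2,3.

Answer: B Y O B

Derivation:
After move 1 (F'): F=GGGG U=WWRR R=YRYR D=OOYY L=OWOW
After move 2 (R): R=YYRR U=WGRG F=GOGY D=OBYB B=RBWB
After move 3 (U'): U=GGWR F=OWGY R=GORR B=YYWB L=RBOW
After move 4 (F): F=GOYW U=GGWB R=WORR D=RGYB L=ROOB
After move 5 (R'): R=ORWR U=GWWY F=GGYB D=ROYW B=BYGB
After move 6 (U'): U=WYGW F=ROYB R=GGWR B=ORGB L=BYOB
After move 7 (R'): R=GRGW U=WGGO F=RYYW D=ROYB B=WROB
Query: L face = BYOB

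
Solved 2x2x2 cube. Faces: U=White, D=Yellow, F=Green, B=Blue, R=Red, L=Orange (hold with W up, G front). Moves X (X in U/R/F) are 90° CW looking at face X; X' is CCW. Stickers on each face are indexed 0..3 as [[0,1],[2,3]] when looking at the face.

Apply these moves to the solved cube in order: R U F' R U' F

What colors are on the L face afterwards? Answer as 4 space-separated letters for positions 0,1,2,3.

Answer: R Y O W

Derivation:
After move 1 (R): R=RRRR U=WGWG F=GYGY D=YBYB B=WBWB
After move 2 (U): U=WWGG F=RRGY R=WBRR B=OOWB L=GYOO
After move 3 (F'): F=RYRG U=WWWR R=BBYR D=YOYB L=GGOG
After move 4 (R): R=YBRB U=WYWG F=RORB D=YWYO B=ROWB
After move 5 (U'): U=YGWW F=GGRB R=RORB B=YBWB L=ROOG
After move 6 (F): F=RGBG U=YGGO R=WOWB D=RRYO L=RYOW
Query: L face = RYOW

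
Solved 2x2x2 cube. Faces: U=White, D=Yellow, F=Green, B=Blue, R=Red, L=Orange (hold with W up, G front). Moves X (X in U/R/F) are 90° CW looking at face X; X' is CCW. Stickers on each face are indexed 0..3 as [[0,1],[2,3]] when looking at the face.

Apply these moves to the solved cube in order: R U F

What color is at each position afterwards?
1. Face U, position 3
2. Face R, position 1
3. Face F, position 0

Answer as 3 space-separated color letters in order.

After move 1 (R): R=RRRR U=WGWG F=GYGY D=YBYB B=WBWB
After move 2 (U): U=WWGG F=RRGY R=WBRR B=OOWB L=GYOO
After move 3 (F): F=GRYR U=WWOY R=GBGR D=RWYB L=GYOB
Query 1: U[3] = Y
Query 2: R[1] = B
Query 3: F[0] = G

Answer: Y B G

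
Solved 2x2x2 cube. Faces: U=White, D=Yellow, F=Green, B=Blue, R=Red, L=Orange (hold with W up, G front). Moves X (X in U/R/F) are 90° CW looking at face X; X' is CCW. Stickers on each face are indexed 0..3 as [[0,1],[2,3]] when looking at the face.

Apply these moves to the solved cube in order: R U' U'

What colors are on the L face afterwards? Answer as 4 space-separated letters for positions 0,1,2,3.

After move 1 (R): R=RRRR U=WGWG F=GYGY D=YBYB B=WBWB
After move 2 (U'): U=GGWW F=OOGY R=GYRR B=RRWB L=WBOO
After move 3 (U'): U=GWGW F=WBGY R=OORR B=GYWB L=RROO
Query: L face = RROO

Answer: R R O O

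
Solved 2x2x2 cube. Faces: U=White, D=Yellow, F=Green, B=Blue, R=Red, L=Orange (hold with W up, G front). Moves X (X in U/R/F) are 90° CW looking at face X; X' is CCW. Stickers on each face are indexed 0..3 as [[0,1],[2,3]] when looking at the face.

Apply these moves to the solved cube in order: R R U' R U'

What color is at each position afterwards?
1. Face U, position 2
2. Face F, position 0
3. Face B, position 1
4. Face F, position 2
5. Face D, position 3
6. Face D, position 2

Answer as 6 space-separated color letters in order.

After move 1 (R): R=RRRR U=WGWG F=GYGY D=YBYB B=WBWB
After move 2 (R): R=RRRR U=WYWY F=GBGB D=YWYW B=GBGB
After move 3 (U'): U=YYWW F=OOGB R=GBRR B=RRGB L=GBOO
After move 4 (R): R=RGRB U=YOWB F=OWGW D=YGYR B=WRYB
After move 5 (U'): U=OBYW F=GBGW R=OWRB B=RGYB L=WROO
Query 1: U[2] = Y
Query 2: F[0] = G
Query 3: B[1] = G
Query 4: F[2] = G
Query 5: D[3] = R
Query 6: D[2] = Y

Answer: Y G G G R Y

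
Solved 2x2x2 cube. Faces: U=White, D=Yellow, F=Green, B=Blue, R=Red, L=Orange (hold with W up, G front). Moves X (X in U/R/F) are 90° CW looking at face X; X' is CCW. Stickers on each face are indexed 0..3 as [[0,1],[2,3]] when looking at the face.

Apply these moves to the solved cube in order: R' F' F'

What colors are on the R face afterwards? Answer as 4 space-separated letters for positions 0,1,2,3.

Answer: O R O R

Derivation:
After move 1 (R'): R=RRRR U=WBWB F=GWGW D=YGYG B=YBYB
After move 2 (F'): F=WWGG U=WBRR R=GRYR D=OOYG L=OBOW
After move 3 (F'): F=WGWG U=WBGY R=OROR D=BWYG L=OROR
Query: R face = OROR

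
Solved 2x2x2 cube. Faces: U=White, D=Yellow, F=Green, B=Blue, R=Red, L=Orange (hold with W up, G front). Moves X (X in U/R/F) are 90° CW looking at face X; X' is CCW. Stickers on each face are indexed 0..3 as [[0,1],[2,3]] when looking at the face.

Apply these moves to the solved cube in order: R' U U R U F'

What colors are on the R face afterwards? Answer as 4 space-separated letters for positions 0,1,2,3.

Answer: Y W Y O

Derivation:
After move 1 (R'): R=RRRR U=WBWB F=GWGW D=YGYG B=YBYB
After move 2 (U): U=WWBB F=RRGW R=YBRR B=OOYB L=GWOO
After move 3 (U): U=BWBW F=YBGW R=OORR B=GWYB L=RROO
After move 4 (R): R=RORO U=BBBW F=YGGG D=YYYG B=WWWB
After move 5 (U): U=BBWB F=ROGG R=WWRO B=RRWB L=YGOO
After move 6 (F'): F=OGRG U=BBWR R=YWYO D=GOYG L=YBOW
Query: R face = YWYO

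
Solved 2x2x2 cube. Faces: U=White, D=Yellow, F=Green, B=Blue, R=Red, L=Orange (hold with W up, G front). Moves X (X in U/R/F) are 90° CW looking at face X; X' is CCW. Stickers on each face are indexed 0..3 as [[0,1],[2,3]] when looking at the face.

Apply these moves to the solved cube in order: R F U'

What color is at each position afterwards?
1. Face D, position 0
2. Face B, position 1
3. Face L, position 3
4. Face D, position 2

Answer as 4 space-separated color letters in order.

After move 1 (R): R=RRRR U=WGWG F=GYGY D=YBYB B=WBWB
After move 2 (F): F=GGYY U=WGOO R=WRGR D=RRYB L=OYOB
After move 3 (U'): U=GOWO F=OYYY R=GGGR B=WRWB L=WBOB
Query 1: D[0] = R
Query 2: B[1] = R
Query 3: L[3] = B
Query 4: D[2] = Y

Answer: R R B Y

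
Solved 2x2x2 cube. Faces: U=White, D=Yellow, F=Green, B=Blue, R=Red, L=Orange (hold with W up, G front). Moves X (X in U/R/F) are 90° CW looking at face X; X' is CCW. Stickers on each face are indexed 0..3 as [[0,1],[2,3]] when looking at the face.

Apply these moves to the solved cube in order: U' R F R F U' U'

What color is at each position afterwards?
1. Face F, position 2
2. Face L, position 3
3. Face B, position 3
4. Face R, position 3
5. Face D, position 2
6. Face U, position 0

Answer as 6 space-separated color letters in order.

After move 1 (U'): U=WWWW F=OOGG R=GGRR B=RRBB L=BBOO
After move 2 (R): R=RGRG U=WOWG F=OYGY D=YBYR B=WRWB
After move 3 (F): F=GOYY U=WOOB R=WGGG D=RRYR L=BYOB
After move 4 (R): R=GWGG U=WOOY F=GRYR D=RWYW B=BROB
After move 5 (F): F=YGRR U=WOBY R=OWYG D=GGYW L=BROW
After move 6 (U'): U=OYWB F=BRRR R=YGYG B=OWOB L=BROW
After move 7 (U'): U=YBOW F=BRRR R=BRYG B=YGOB L=OWOW
Query 1: F[2] = R
Query 2: L[3] = W
Query 3: B[3] = B
Query 4: R[3] = G
Query 5: D[2] = Y
Query 6: U[0] = Y

Answer: R W B G Y Y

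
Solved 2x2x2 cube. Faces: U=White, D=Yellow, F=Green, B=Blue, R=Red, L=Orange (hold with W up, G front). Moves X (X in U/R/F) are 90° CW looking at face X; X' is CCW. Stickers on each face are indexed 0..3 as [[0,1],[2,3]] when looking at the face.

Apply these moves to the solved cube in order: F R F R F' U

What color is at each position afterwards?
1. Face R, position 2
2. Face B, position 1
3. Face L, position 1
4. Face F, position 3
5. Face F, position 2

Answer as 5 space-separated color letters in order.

Answer: R R B Y G

Derivation:
After move 1 (F): F=GGGG U=WWOO R=WRWR D=RRYY L=OYOY
After move 2 (R): R=WWRR U=WGOG F=GRGY D=RBYB B=OBWB
After move 3 (F): F=GGYR U=WGYY R=OWGR D=RWYB L=OROB
After move 4 (R): R=GORW U=WGYR F=GWYB D=RWYO B=YBGB
After move 5 (F'): F=WBGY U=WGGR R=WORW D=RBYO L=OROY
After move 6 (U): U=GWRG F=WOGY R=YBRW B=ORGB L=WBOY
Query 1: R[2] = R
Query 2: B[1] = R
Query 3: L[1] = B
Query 4: F[3] = Y
Query 5: F[2] = G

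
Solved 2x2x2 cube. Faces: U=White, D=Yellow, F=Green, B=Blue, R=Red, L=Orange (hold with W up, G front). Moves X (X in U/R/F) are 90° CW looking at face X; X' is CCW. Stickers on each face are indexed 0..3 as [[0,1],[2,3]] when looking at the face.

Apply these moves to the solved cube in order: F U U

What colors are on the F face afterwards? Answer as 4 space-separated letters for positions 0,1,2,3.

Answer: B B G G

Derivation:
After move 1 (F): F=GGGG U=WWOO R=WRWR D=RRYY L=OYOY
After move 2 (U): U=OWOW F=WRGG R=BBWR B=OYBB L=GGOY
After move 3 (U): U=OOWW F=BBGG R=OYWR B=GGBB L=WROY
Query: F face = BBGG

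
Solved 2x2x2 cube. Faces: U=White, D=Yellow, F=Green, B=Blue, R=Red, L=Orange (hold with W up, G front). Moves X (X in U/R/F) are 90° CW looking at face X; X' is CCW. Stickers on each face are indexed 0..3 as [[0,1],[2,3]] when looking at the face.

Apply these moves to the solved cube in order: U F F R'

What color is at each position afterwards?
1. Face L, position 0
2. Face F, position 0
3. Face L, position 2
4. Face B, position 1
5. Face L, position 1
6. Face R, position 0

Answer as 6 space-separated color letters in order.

After move 1 (U): U=WWWW F=RRGG R=BBRR B=OOBB L=GGOO
After move 2 (F): F=GRGR U=WWOG R=WBWR D=RBYY L=GYOY
After move 3 (F): F=GGRR U=WWYY R=OBGR D=WWYY L=GROB
After move 4 (R'): R=BROG U=WBYO F=GWRY D=WGYR B=YOWB
Query 1: L[0] = G
Query 2: F[0] = G
Query 3: L[2] = O
Query 4: B[1] = O
Query 5: L[1] = R
Query 6: R[0] = B

Answer: G G O O R B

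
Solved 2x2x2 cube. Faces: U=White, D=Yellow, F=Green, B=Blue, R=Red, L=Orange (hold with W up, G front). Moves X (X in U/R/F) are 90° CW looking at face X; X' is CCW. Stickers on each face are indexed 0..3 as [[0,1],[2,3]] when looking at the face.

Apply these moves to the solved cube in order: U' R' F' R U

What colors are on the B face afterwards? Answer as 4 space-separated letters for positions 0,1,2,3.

Answer: B R B B

Derivation:
After move 1 (U'): U=WWWW F=OOGG R=GGRR B=RRBB L=BBOO
After move 2 (R'): R=GRGR U=WBWR F=OWGW D=YOYG B=YRYB
After move 3 (F'): F=WWOG U=WBGG R=ORYR D=BOYG L=BROW
After move 4 (R): R=YORR U=WWGG F=WOOG D=BYYY B=GRBB
After move 5 (U): U=GWGW F=YOOG R=GRRR B=BRBB L=WOOW
Query: B face = BRBB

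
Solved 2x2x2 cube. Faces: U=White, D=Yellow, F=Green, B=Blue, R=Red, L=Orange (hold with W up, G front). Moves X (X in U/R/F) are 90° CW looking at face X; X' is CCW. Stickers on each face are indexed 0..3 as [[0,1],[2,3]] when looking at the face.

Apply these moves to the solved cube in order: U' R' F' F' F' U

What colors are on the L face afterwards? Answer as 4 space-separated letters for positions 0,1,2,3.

Answer: G O O O

Derivation:
After move 1 (U'): U=WWWW F=OOGG R=GGRR B=RRBB L=BBOO
After move 2 (R'): R=GRGR U=WBWR F=OWGW D=YOYG B=YRYB
After move 3 (F'): F=WWOG U=WBGG R=ORYR D=BOYG L=BROW
After move 4 (F'): F=WGWO U=WBOY R=ORBR D=RWYG L=BGOG
After move 5 (F'): F=GOWW U=WBOB R=WRRR D=GGYG L=BYOO
After move 6 (U): U=OWBB F=WRWW R=YRRR B=BYYB L=GOOO
Query: L face = GOOO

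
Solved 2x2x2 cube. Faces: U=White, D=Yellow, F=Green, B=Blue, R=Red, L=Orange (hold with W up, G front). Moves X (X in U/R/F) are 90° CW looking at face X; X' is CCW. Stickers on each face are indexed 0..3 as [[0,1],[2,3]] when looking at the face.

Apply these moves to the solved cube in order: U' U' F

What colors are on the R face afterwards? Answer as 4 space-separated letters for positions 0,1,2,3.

After move 1 (U'): U=WWWW F=OOGG R=GGRR B=RRBB L=BBOO
After move 2 (U'): U=WWWW F=BBGG R=OORR B=GGBB L=RROO
After move 3 (F): F=GBGB U=WWOR R=WOWR D=ROYY L=RYOY
Query: R face = WOWR

Answer: W O W R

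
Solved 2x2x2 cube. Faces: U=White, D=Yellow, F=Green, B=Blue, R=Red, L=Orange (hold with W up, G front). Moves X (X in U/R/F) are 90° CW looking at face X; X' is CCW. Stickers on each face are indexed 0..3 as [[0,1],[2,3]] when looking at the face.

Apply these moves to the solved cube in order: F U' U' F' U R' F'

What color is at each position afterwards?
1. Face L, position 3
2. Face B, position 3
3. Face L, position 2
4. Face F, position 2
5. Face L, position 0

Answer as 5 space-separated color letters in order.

Answer: W B O R B

Derivation:
After move 1 (F): F=GGGG U=WWOO R=WRWR D=RRYY L=OYOY
After move 2 (U'): U=WOWO F=OYGG R=GGWR B=WRBB L=BBOY
After move 3 (U'): U=OOWW F=BBGG R=OYWR B=GGBB L=WROY
After move 4 (F'): F=BGBG U=OOOW R=RYRR D=RYYY L=WWOW
After move 5 (U): U=OOWO F=RYBG R=GGRR B=WWBB L=BGOW
After move 6 (R'): R=GRGR U=OBWW F=ROBO D=RYYG B=YWYB
After move 7 (F'): F=OORB U=OBGG R=YRRR D=GWYG L=BWOW
Query 1: L[3] = W
Query 2: B[3] = B
Query 3: L[2] = O
Query 4: F[2] = R
Query 5: L[0] = B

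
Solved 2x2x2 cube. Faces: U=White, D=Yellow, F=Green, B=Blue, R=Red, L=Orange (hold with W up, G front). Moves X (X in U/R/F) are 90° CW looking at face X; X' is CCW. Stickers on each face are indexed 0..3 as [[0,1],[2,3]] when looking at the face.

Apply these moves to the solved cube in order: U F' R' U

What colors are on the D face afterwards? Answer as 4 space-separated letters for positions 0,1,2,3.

Answer: G G Y G

Derivation:
After move 1 (U): U=WWWW F=RRGG R=BBRR B=OOBB L=GGOO
After move 2 (F'): F=RGRG U=WWBR R=YBYR D=GOYY L=GWOW
After move 3 (R'): R=BRYY U=WBBO F=RWRR D=GGYG B=YOOB
After move 4 (U): U=BWOB F=BRRR R=YOYY B=GWOB L=RWOW
Query: D face = GGYG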